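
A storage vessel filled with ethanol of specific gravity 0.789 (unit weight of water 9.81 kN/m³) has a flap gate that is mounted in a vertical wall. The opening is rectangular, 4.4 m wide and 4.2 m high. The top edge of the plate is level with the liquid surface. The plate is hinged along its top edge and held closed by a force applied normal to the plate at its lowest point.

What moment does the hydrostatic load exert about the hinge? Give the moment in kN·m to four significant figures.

γ = 0.789 × 9.81 = 7.74009 kN/m³.
The centroid lies 4.2/2 = 2.1 m below the top edge, so the centroid depth is h_c = 2.1 m.
A = 4.4 × 4.2 = 18.48 m².
Resultant F = γ·h_c·A = 7.74009 × 2.1 × 18.48 = 300.377 kN.
I_c = b·h³/12 = 4.4 × 4.2³/12 = 27.1656 m⁴.
Centre of pressure: y_p = y_c + I_c/(y_c·A) = 2.1 + 27.1656/(2.1 × 18.48) = 2.1 + 0.7 = 2.8 m along the plane.
The resultant acts 2.1 + 0.7 = 2.8 m (along the plate) below the hinge at the top edge, so the moment about the hinge is M = F × 2.8 = 300.377 × 2.8 = 841.056 kN·m.

M ≈ 841.1 kN·m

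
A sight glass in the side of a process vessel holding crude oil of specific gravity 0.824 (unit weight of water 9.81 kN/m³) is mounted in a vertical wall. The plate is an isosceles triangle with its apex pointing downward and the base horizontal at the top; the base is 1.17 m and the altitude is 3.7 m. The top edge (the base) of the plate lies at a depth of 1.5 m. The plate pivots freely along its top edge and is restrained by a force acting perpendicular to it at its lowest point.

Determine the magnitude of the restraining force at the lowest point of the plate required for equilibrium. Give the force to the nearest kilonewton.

γ = 0.824 × 9.81 = 8.08344 kN/m³.
With the apex down, the centroid sits h/3 = 3.7/3 = 1.23333 m below the base (the top edge), so the centroid depth is h_c = 1.5 + 1.23333 = 2.73333 m.
A = ½ × 1.17 × 3.7 = 2.1645 m².
Resultant F = γ·h_c·A = 8.08344 × 2.73333 × 2.1645 = 47.824 kN.
I_c = b·h³/36 = 1.17 × 3.7³/36 = 1.64622 m⁴.
Centre of pressure: y_p = y_c + I_c/(y_c·A) = 2.73333 + 1.64622/(2.73333 × 2.1645) = 2.73333 + 0.278252 = 3.01158 m along the plane.
The resultant acts 1.23333 + 0.278252 = 1.51158 m (along the plate) below the hinge at the top edge, so the moment about the hinge is M = F × 1.51158 = 47.824 × 1.51158 = 72.2898 kN·m.
A normal force at the bottom, 3.7 m from the hinge, must supply this moment: P = 72.2898/3.7 = 19.5378 kN.

P ≈ 20 kN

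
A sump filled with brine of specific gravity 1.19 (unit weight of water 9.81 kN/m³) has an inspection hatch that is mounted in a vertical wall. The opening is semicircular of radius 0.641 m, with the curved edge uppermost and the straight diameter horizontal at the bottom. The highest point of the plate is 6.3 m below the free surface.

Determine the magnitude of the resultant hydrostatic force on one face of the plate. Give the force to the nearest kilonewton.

γ = 1.19 × 9.81 = 11.6739 kN/m³.
The centroid lies 4r/(3π) = 0.272049 m above the diameter, so r − 4r/(3π) = 0.641 − 0.272049 = 0.368951 m below the topmost point, so the centroid depth is h_c = 6.3 + 0.368951 = 6.66895 m.
A = πr²/2 = π × 0.641²/2 = 0.64541 m².
Resultant F = γ·h_c·A = 11.6739 × 6.66895 × 0.64541 = 50.2469 kN.

F ≈ 50 kN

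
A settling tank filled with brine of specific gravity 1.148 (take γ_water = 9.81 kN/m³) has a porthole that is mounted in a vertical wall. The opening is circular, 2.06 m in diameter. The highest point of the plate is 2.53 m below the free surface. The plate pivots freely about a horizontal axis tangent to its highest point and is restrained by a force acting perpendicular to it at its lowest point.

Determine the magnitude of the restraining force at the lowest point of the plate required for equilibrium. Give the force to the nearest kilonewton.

γ = 1.148 × 9.81 = 11.26188 kN/m³.
The centroid is at the centre, 1.03 m below the top of the plate, so the centroid depth is h_c = 2.53 + 1.03 = 3.56 m.
A = π(1.03)² = 3.33292 m².
Resultant F = γ·h_c·A = 11.26188 × 3.56 × 3.33292 = 133.624 kN.
I_c = πr⁴/4 = π × 1.03⁴/4 = 0.883973 m⁴.
Centre of pressure: y_p = y_c + I_c/(y_c·A) = 3.56 + 0.883973/(3.56 × 3.33292) = 3.56 + 0.0745013 = 3.6345 m along the plane.
The resultant acts 1.03 + 0.0745013 = 1.1045 m (along the plate) below the hinge at the top edge, so the moment about the hinge is M = F × 1.1045 = 133.624 × 1.1045 = 147.588 kN·m.
A normal force at the bottom, 2.06 m from the hinge, must supply this moment: P = 147.588/2.06 = 71.6447 kN.

P ≈ 72 kN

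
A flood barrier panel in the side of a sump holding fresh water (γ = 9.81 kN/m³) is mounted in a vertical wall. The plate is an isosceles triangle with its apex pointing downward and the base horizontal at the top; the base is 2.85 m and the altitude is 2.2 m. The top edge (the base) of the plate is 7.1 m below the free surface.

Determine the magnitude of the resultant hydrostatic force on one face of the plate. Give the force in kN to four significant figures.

γ = 9.81 kN/m³.
With the apex down, the centroid sits h/3 = 2.2/3 = 0.733333 m below the base (the top edge), so the centroid depth is h_c = 7.1 + 0.733333 = 7.83333 m.
A = ½ × 2.85 × 2.2 = 3.135 m².
Resultant F = γ·h_c·A = 9.81 × 7.83333 × 3.135 = 240.909 kN.

F ≈ 240.9 kN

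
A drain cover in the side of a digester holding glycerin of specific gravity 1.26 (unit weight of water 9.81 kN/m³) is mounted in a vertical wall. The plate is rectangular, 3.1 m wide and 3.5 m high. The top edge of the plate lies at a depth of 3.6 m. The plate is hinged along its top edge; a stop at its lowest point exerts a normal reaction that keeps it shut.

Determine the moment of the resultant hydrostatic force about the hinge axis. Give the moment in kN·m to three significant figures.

γ = 1.26 × 9.81 = 12.3606 kN/m³.
The centroid lies 3.5/2 = 1.75 m below the top edge, so the centroid depth is h_c = 3.6 + 1.75 = 5.35 m.
A = 3.1 × 3.5 = 10.85 m².
Resultant F = γ·h_c·A = 12.3606 × 5.35 × 10.85 = 717.502 kN.
I_c = b·h³/12 = 3.1 × 3.5³/12 = 11.076 m⁴.
Centre of pressure: y_p = y_c + I_c/(y_c·A) = 5.35 + 11.076/(5.35 × 10.85) = 5.35 + 0.190809 = 5.54081 m along the plane.
The resultant acts 1.75 + 0.190809 = 1.94081 m (along the plate) below the hinge at the top edge, so the moment about the hinge is M = F × 1.94081 = 717.502 × 1.94081 = 1392.54 kN·m.

M ≈ 1390 kN·m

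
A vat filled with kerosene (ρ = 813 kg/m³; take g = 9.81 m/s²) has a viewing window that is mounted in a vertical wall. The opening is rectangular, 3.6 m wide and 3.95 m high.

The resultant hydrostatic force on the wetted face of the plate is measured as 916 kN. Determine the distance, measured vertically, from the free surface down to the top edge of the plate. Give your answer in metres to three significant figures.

d_top ≈ 6.10 m

γ = ρg = 813 × 9.81 / 1000 = 7.97553 kN/m³.
A = 3.6 × 3.95 = 14.22 m².
From F = γ·h_c·A, the centroid depth is h_c = 916/(7.97553 × 14.22) = 8.07674 m.
The centroid lies 3.95/2 = 1.975 m below the top edge, so the top edge sits at h_top = 8.07674 − 1.975 = 6.10174 m below the surface.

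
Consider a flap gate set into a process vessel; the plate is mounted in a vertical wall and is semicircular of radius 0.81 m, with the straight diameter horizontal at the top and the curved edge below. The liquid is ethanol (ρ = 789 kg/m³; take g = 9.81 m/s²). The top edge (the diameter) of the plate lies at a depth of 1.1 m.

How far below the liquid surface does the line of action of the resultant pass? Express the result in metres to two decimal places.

h_p = 1.48 m

γ = ρg = 789 × 9.81 / 1000 = 7.74009 kN/m³.
The centroid of a semicircle lies 4r/(3π) = 0.343775 m from the diameter, here below the top edge, so the centroid depth is h_c = 1.1 + 0.343775 = 1.44378 m.
A = πr²/2 = π × 0.81²/2 = 1.0306 m².
Resultant F = γ·h_c·A = 7.74009 × 1.44378 × 1.0306 = 11.5169 kN.
I_c = (π/8 − 8/(9π))·r⁴ = 0.109757 × 0.81⁴ = 0.0472468 m⁴.
Centre of pressure: y_p = y_c + I_c/(y_c·A) = 1.44378 + 0.0472468/(1.44378 × 1.0306) = 1.44378 + 0.0317527 = 1.47553 m along the plane.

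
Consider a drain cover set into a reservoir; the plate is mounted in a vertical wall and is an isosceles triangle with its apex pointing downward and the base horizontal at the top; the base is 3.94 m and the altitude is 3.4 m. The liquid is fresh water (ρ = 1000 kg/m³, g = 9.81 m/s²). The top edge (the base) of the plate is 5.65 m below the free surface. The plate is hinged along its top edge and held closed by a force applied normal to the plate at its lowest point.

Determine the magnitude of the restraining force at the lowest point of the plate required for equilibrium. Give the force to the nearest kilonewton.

P ≈ 161 kN

γ = ρg = 1000 × 9.81 = 9810 N/m³ = 9.81 kN/m³.
With the apex down, the centroid sits h/3 = 3.4/3 = 1.13333 m below the base (the top edge), so the centroid depth is h_c = 5.65 + 1.13333 = 6.78333 m.
A = ½ × 3.94 × 3.4 = 6.698 m².
Resultant F = γ·h_c·A = 9.81 × 6.78333 × 6.698 = 445.715 kN.
I_c = b·h³/36 = 3.94 × 3.4³/36 = 4.3016 m⁴.
Centre of pressure: y_p = y_c + I_c/(y_c·A) = 6.78333 + 4.3016/(6.78333 × 6.698) = 6.78333 + 0.0946764 = 6.87801 m along the plane.
The resultant acts 1.13333 + 0.0946764 = 1.22801 m (along the plate) below the hinge at the top edge, so the moment about the hinge is M = F × 1.22801 = 445.715 × 1.22801 = 547.342 kN·m.
A normal force at the bottom, 3.4 m from the hinge, must supply this moment: P = 547.342/3.4 = 160.983 kN.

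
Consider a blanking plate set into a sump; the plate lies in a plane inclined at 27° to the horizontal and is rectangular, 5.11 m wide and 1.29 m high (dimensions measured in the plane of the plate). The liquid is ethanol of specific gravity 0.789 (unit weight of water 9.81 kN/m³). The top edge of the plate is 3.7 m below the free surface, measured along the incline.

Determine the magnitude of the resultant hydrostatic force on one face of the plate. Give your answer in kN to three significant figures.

γ = 0.789 × 9.81 = 7.74009 kN/m³.
Let θ = 27° be the plate's angle to the horizontal; measure y along the incline from where the plane meets the free surface. Vertical depth h = y·sinθ with sinθ = 0.453990.
The centroid lies 1.29/2 = 0.645 m below the top edge, so y_c = 3.7 + 0.645 = 4.345 m and h_c = 4.345 × 0.453990 = 1.97259 m.
A = 5.11 × 1.29 = 6.5919 m².
Resultant F = γ·h_c·A = 7.74009 × 1.97259 × 6.5919 = 100.645 kN.

F ≈ 101 kN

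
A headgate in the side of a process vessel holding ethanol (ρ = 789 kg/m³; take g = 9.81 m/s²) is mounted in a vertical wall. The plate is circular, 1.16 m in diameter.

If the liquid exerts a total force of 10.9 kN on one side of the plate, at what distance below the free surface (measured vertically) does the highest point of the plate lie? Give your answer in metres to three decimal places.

d_top ≈ 0.753 m

γ = ρg = 789 × 9.81 / 1000 = 7.74009 kN/m³.
A = π(0.58)² = 1.05683 m².
From F = γ·h_c·A, the centroid depth is h_c = 10.9/(7.74009 × 1.05683) = 1.33252 m.
The centroid is at the centre, 0.58 m below the top of the plate, so the highest point sits at h_top = 1.33252 − 0.58 = 0.75252 m below the surface.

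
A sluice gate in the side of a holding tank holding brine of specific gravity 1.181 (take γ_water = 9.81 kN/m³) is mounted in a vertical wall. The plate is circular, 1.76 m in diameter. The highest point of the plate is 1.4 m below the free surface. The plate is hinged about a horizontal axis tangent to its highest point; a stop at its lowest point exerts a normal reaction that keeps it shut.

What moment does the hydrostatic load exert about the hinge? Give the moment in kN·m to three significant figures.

M ≈ 62.0 kN·m

γ = 1.181 × 9.81 = 11.58561 kN/m³.
The centroid is at the centre, 0.88 m below the top of the plate, so the centroid depth is h_c = 1.4 + 0.88 = 2.28 m.
A = π(0.88)² = 2.43285 m².
Resultant F = γ·h_c·A = 11.58561 × 2.28 × 2.43285 = 64.2642 kN.
I_c = πr⁴/4 = π × 0.88⁴/4 = 0.471 m⁴.
Centre of pressure: y_p = y_c + I_c/(y_c·A) = 2.28 + 0.471/(2.28 × 2.43285) = 2.28 + 0.0849123 = 2.36491 m along the plane.
The resultant acts 0.88 + 0.0849123 = 0.964912 m (along the plate) below the hinge at the top edge, so the moment about the hinge is M = F × 0.964912 = 64.2642 × 0.964912 = 62.0093 kN·m.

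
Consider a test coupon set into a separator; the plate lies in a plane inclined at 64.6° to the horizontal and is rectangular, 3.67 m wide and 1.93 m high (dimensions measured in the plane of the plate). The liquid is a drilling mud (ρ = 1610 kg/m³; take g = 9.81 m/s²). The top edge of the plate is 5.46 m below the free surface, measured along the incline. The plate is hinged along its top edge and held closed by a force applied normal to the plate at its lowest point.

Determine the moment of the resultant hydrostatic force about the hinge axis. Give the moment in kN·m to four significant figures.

γ = ρg = 1610 × 9.81 / 1000 = 15.7941 kN/m³.
Let θ = 64.6° be the plate's angle to the horizontal; measure y along the incline from where the plane meets the free surface. Vertical depth h = y·sinθ with sinθ = 0.903335.
The centroid lies 1.93/2 = 0.965 m below the top edge, so y_c = 5.46 + 0.965 = 6.425 m and h_c = 6.425 × 0.903335 = 5.80393 m.
A = 3.67 × 1.93 = 7.0831 m².
Resultant F = γ·h_c·A = 15.7941 × 5.80393 × 7.0831 = 649.293 kN.
I_c = b·h³/12 = 3.67 × 1.93³/12 = 2.19865 m⁴.
Centre of pressure: y_p = y_c + I_c/(y_c·A) = 6.425 + 2.19865/(6.425 × 7.0831) = 6.425 + 0.0483125 = 6.47331 m along the plane.
The resultant acts 0.965 + 0.0483125 = 1.01331 m (along the plate) below the hinge at the top edge, so the moment about the hinge is M = F × 1.01331 = 649.293 × 1.01331 = 657.935 kN·m.

M ≈ 657.9 kN·m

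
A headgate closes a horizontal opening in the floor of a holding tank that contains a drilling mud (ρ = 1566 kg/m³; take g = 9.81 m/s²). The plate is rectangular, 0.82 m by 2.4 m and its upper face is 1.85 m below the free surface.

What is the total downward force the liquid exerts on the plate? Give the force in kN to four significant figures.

F ≈ 55.93 kN

γ = ρg = 1566 × 9.81 / 1000 = 15.36246 kN/m³.
The plate is horizontal, so pressure is uniform at p = γ·h = 15.36246 × 1.85 = 28.4206 kN/m².
A = 0.82 × 2.4 = 1.968 m².
F = p·A = 28.4206 × 1.968 = 55.9317 kN.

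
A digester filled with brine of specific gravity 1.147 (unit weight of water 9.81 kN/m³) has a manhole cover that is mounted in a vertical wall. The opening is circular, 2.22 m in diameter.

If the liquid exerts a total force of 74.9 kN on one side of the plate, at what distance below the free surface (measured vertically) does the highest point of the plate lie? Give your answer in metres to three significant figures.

γ = 1.147 × 9.81 = 11.25207 kN/m³.
A = π(1.11)² = 3.87076 m².
From F = γ·h_c·A, the centroid depth is h_c = 74.9/(11.25207 × 3.87076) = 1.7197 m.
The centroid is at the centre, 1.11 m below the top of the plate, so the highest point sits at h_top = 1.7197 − 1.11 = 0.6097 m below the surface.

d_top ≈ 0.610 m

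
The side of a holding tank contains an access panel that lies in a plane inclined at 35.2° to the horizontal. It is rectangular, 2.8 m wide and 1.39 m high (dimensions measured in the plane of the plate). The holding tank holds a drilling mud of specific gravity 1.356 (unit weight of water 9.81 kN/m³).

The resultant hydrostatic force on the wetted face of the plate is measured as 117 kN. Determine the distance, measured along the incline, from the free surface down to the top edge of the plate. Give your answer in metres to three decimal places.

γ = 1.356 × 9.81 = 13.30236 kN/m³.
A = 2.8 × 1.39 = 3.892 m².
From F = γ·h_c·A, the centroid depth is h_c = 117/(13.30236 × 3.892) = 2.25987 m.
Let θ = 35.2° be the plate's angle to the horizontal; measure y along the incline from where the plane meets the free surface. Vertical depth h = y·sinθ with sinθ = 0.576432.
Along the incline, y_c = h_c/sinθ = 2.25987/0.576432 = 3.92045 m.
The centroid lies 1.39/2 = 0.695 m below the top edge, so the top edge sits at y_top = 3.92045 − 0.695 = 3.22545 m along the incline.

y_top ≈ 3.225 m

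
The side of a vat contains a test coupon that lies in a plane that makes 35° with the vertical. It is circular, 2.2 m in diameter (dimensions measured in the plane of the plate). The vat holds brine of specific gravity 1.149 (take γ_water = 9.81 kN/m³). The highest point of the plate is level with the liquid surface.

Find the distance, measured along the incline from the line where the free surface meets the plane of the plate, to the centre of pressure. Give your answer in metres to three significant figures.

γ = 1.149 × 9.81 = 11.27169 kN/m³.
The plate makes 35° with the vertical, i.e. θ = 90° − 35° = 55° to the horizontal. Measuring y along the incline from the free-surface line, vertical depth h = y·sinθ with sinθ = 0.819152.
The centroid is at the centre, 1.1 m below the top of the plate, so y_c = 1.1 m and h_c = 1.1 × 0.819152 = 0.901067 m.
A = π(1.1)² = 3.80133 m².
Resultant F = γ·h_c·A = 11.27169 × 0.901067 × 3.80133 = 38.6084 kN.
I_c = πr⁴/4 = π × 1.1⁴/4 = 1.1499 m⁴.
Centre of pressure: y_p = y_c + I_c/(y_c·A) = 1.1 + 1.1499/(1.1 × 3.80133) = 1.1 + 0.274999 = 1.375 m along the plane.

y_p = 1.38 m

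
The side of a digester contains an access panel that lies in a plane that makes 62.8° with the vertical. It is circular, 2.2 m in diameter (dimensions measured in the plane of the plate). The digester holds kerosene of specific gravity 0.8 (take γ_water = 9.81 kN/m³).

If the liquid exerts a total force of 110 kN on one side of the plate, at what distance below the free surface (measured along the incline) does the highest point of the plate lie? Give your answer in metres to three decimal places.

γ = 0.8 × 9.81 = 7.848 kN/m³.
A = π(1.1)² = 3.80133 m².
From F = γ·h_c·A, the centroid depth is h_c = 110/(7.848 × 3.80133) = 3.68721 m.
The plate makes 62.8° with the vertical, i.e. θ = 90° − 62.8° = 27.2° to the horizontal. Measuring y along the incline from the free-surface line, vertical depth h = y·sinθ with sinθ = 0.457098.
Along the incline, y_c = h_c/sinθ = 3.68721/0.457098 = 8.06656 m.
The centroid is at the centre, 1.1 m below the top of the plate, so the highest point sits at y_top = 8.06656 − 1.1 = 6.96656 m along the incline.

y_top ≈ 6.967 m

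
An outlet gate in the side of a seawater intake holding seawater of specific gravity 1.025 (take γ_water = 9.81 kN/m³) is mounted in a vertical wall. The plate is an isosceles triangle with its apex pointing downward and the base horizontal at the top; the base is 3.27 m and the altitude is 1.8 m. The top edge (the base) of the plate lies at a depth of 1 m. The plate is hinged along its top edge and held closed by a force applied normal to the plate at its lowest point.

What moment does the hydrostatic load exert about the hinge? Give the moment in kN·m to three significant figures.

M ≈ 33.7 kN·m

γ = 1.025 × 9.81 = 10.05525 kN/m³.
With the apex down, the centroid sits h/3 = 1.8/3 = 0.6 m below the base (the top edge), so the centroid depth is h_c = 1 + 0.6 = 1.6 m.
A = ½ × 3.27 × 1.8 = 2.943 m².
Resultant F = γ·h_c·A = 10.05525 × 1.6 × 2.943 = 47.3482 kN.
I_c = b·h³/36 = 3.27 × 1.8³/36 = 0.52974 m⁴.
Centre of pressure: y_p = y_c + I_c/(y_c·A) = 1.6 + 0.52974/(1.6 × 2.943) = 1.6 + 0.1125 = 1.7125 m along the plane.
The resultant acts 0.6 + 0.1125 = 0.7125 m (along the plate) below the hinge at the top edge, so the moment about the hinge is M = F × 0.7125 = 47.3482 × 0.7125 = 33.7356 kN·m.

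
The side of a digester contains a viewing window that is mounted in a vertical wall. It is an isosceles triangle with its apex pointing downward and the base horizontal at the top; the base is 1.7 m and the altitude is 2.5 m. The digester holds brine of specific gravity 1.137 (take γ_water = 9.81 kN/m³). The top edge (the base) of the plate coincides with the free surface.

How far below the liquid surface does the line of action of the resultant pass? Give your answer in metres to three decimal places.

γ = 1.137 × 9.81 = 11.15397 kN/m³.
With the apex down, the centroid sits h/3 = 2.5/3 = 0.833333 m below the base (the top edge), so the centroid depth is h_c = 0.833333 m.
A = ½ × 1.7 × 2.5 = 2.125 m².
Resultant F = γ·h_c·A = 11.15397 × 0.833333 × 2.125 = 19.7518 kN.
I_c = b·h³/36 = 1.7 × 2.5³/36 = 0.737847 m⁴.
Centre of pressure: y_p = y_c + I_c/(y_c·A) = 0.833333 + 0.737847/(0.833333 × 2.125) = 0.833333 + 0.416667 = 1.25 m along the plane.

h_p = 1.250 m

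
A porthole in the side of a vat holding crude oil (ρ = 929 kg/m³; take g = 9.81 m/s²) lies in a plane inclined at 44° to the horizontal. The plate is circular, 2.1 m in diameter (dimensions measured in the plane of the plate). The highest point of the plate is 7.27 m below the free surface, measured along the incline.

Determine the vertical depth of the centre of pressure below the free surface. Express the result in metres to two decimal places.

h_p = 5.80 m

γ = ρg = 929 × 9.81 / 1000 = 9.11349 kN/m³.
Let θ = 44° be the plate's angle to the horizontal; measure y along the incline from where the plane meets the free surface. Vertical depth h = y·sinθ with sinθ = 0.694658.
The centroid is at the centre, 1.05 m below the top of the plate, so y_c = 7.27 + 1.05 = 8.32 m and h_c = 8.32 × 0.694658 = 5.77955 m.
A = π(1.05)² = 3.46361 m².
Resultant F = γ·h_c·A = 9.11349 × 5.77955 × 3.46361 = 182.435 kN.
I_c = πr⁴/4 = π × 1.05⁴/4 = 0.954656 m⁴.
Centre of pressure: y_p = y_c + I_c/(y_c·A) = 8.32 + 0.954656/(8.32 × 3.46361) = 8.32 + 0.033128 = 8.35313 m along the plane.
Vertically, h_p = y_p·sinθ = 8.35313 × 0.694658 = 5.80257 m.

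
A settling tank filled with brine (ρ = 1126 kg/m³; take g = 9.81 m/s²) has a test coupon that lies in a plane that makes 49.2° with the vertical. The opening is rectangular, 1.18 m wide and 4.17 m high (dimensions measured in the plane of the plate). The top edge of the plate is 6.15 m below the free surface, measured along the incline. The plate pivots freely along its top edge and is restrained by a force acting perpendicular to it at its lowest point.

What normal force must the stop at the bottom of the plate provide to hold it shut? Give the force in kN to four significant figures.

γ = ρg = 1126 × 9.81 / 1000 = 11.04606 kN/m³.
The plate makes 49.2° with the vertical, i.e. θ = 90° − 49.2° = 40.8° to the horizontal. Measuring y along the incline from the free-surface line, vertical depth h = y·sinθ with sinθ = 0.653421.
The centroid lies 4.17/2 = 2.085 m below the top edge, so y_c = 6.15 + 2.085 = 8.235 m and h_c = 8.235 × 0.653421 = 5.38092 m.
A = 1.18 × 4.17 = 4.9206 m².
Resultant F = γ·h_c·A = 11.04606 × 5.38092 × 4.9206 = 292.47 kN.
I_c = b·h³/12 = 1.18 × 4.17³/12 = 7.13032 m⁴.
Centre of pressure: y_p = y_c + I_c/(y_c·A) = 8.235 + 7.13032/(8.235 × 4.9206) = 8.235 + 0.175965 = 8.41096 m along the plane.
The resultant acts 2.085 + 0.175965 = 2.26097 m (along the plate) below the hinge at the top edge, so the moment about the hinge is M = F × 2.26097 = 292.47 × 2.26097 = 661.266 kN·m.
A normal force at the bottom, 4.17 m from the hinge, must supply this moment: P = 661.266/4.17 = 158.577 kN.

P ≈ 158.6 kN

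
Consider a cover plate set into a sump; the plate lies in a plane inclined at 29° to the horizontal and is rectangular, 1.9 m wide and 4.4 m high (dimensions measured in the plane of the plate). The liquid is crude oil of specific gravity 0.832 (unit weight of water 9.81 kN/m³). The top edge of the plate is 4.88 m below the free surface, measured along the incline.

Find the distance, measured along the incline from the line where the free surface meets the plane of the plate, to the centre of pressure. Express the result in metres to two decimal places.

γ = 0.832 × 9.81 = 8.16192 kN/m³.
Let θ = 29° be the plate's angle to the horizontal; measure y along the incline from where the plane meets the free surface. Vertical depth h = y·sinθ with sinθ = 0.484810.
The centroid lies 4.4/2 = 2.2 m below the top edge, so y_c = 4.88 + 2.2 = 7.08 m and h_c = 7.08 × 0.484810 = 3.43245 m.
A = 1.9 × 4.4 = 8.36 m².
Resultant F = γ·h_c·A = 8.16192 × 3.43245 × 8.36 = 234.209 kN.
I_c = b·h³/12 = 1.9 × 4.4³/12 = 13.4875 m⁴.
Centre of pressure: y_p = y_c + I_c/(y_c·A) = 7.08 + 13.4875/(7.08 × 8.36) = 7.08 + 0.227873 = 7.30787 m along the plane.

y_p = 7.31 m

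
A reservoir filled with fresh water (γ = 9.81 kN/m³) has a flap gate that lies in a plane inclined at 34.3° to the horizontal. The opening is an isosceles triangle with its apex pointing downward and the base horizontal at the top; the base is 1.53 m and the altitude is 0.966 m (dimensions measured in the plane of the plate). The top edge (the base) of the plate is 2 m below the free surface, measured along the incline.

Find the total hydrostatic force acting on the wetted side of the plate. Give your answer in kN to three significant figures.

F ≈ 9.49 kN

γ = 9.81 kN/m³.
Let θ = 34.3° be the plate's angle to the horizontal; measure y along the incline from where the plane meets the free surface. Vertical depth h = y·sinθ with sinθ = 0.563526.
With the apex down, the centroid sits h/3 = 0.966/3 = 0.322 m below the base (the top edge), so y_c = 2 + 0.322 = 2.322 m and h_c = 2.322 × 0.563526 = 1.30851 m.
A = ½ × 1.53 × 0.966 = 0.73899 m².
Resultant F = γ·h_c·A = 9.81 × 1.30851 × 0.73899 = 9.48603 kN.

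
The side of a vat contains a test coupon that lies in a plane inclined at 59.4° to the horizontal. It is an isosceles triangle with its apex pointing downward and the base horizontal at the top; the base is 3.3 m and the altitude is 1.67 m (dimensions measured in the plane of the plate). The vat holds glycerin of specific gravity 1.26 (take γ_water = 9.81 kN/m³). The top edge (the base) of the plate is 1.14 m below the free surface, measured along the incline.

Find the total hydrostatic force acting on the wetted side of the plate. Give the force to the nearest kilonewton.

F ≈ 50 kN

γ = 1.26 × 9.81 = 12.3606 kN/m³.
Let θ = 59.4° be the plate's angle to the horizontal; measure y along the incline from where the plane meets the free surface. Vertical depth h = y·sinθ with sinθ = 0.860742.
With the apex down, the centroid sits h/3 = 1.67/3 = 0.556667 m below the base (the top edge), so y_c = 1.14 + 0.556667 = 1.69667 m and h_c = 1.69667 × 0.860742 = 1.4604 m.
A = ½ × 3.3 × 1.67 = 2.7555 m².
Resultant F = γ·h_c·A = 12.3606 × 1.4604 × 2.7555 = 49.7407 kN.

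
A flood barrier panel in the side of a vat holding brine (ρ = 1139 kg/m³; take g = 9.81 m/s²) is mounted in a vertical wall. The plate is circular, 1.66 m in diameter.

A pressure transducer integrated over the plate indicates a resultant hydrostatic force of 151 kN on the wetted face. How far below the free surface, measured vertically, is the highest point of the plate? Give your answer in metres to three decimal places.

γ = ρg = 1139 × 9.81 / 1000 = 11.17359 kN/m³.
A = π(0.83)² = 2.16424 m².
From F = γ·h_c·A, the centroid depth is h_c = 151/(11.17359 × 2.16424) = 6.24423 m.
The centroid is at the centre, 0.83 m below the top of the plate, so the highest point sits at h_top = 6.24423 − 0.83 = 5.41423 m below the surface.

d_top ≈ 5.414 m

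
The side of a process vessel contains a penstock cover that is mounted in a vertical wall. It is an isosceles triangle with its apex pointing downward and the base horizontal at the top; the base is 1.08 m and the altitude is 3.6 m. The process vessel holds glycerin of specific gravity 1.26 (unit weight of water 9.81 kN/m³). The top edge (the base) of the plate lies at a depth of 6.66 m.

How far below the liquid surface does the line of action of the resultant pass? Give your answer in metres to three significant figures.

γ = 1.26 × 9.81 = 12.3606 kN/m³.
With the apex down, the centroid sits h/3 = 3.6/3 = 1.2 m below the base (the top edge), so the centroid depth is h_c = 6.66 + 1.2 = 7.86 m.
A = ½ × 1.08 × 3.6 = 1.944 m².
Resultant F = γ·h_c·A = 12.3606 × 7.86 × 1.944 = 188.868 kN.
I_c = b·h³/36 = 1.08 × 3.6³/36 = 1.39968 m⁴.
Centre of pressure: y_p = y_c + I_c/(y_c·A) = 7.86 + 1.39968/(7.86 × 1.944) = 7.86 + 0.0916031 = 7.9516 m along the plane.

h_p = 7.95 m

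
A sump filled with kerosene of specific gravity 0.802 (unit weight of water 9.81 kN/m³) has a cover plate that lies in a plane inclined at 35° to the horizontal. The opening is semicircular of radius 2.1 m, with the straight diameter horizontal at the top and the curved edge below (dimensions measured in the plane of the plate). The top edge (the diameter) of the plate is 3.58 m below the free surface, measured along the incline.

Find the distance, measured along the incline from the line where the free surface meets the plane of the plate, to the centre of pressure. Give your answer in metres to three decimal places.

γ = 0.802 × 9.81 = 7.86762 kN/m³.
Let θ = 35° be the plate's angle to the horizontal; measure y along the incline from where the plane meets the free surface. Vertical depth h = y·sinθ with sinθ = 0.573576.
The centroid of a semicircle lies 4r/(3π) = 0.891268 m from the diameter, here below the top edge, so y_c = 3.58 + 0.891268 = 4.47127 m and h_c = 4.47127 × 0.573576 = 2.56461 m.
A = πr²/2 = π × 2.1²/2 = 6.92721 m².
Resultant F = γ·h_c·A = 7.86762 × 2.56461 × 6.92721 = 139.773 kN.
I_c = (π/8 − 8/(9π))·r⁴ = 0.109757 × 2.1⁴ = 2.13457 m⁴.
Centre of pressure: y_p = y_c + I_c/(y_c·A) = 4.47127 + 2.13457/(4.47127 × 6.92721) = 4.47127 + 0.0689162 = 4.54019 m along the plane.

y_p = 4.540 m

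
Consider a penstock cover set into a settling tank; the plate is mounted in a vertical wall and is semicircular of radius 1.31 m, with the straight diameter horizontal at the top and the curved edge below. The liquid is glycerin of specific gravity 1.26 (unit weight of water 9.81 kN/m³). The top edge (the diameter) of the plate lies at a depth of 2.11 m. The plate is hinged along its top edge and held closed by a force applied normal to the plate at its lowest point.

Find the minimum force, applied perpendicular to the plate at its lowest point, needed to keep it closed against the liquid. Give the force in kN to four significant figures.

P ≈ 40.75 kN

γ = 1.26 × 9.81 = 12.3606 kN/m³.
The centroid of a semicircle lies 4r/(3π) = 0.555981 m from the diameter, here below the top edge, so the centroid depth is h_c = 2.11 + 0.555981 = 2.66598 m.
A = πr²/2 = π × 1.31²/2 = 2.69564 m².
Resultant F = γ·h_c·A = 12.3606 × 2.66598 × 2.69564 = 88.8297 kN.
I_c = (π/8 − 8/(9π))·r⁴ = 0.109757 × 1.31⁴ = 0.323234 m⁴.
Centre of pressure: y_p = y_c + I_c/(y_c·A) = 2.66598 + 0.323234/(2.66598 × 2.69564) = 2.66598 + 0.0449778 = 2.71096 m along the plane.
The resultant acts 0.555981 + 0.0449778 = 0.600959 m (along the plate) below the hinge at the top edge, so the moment about the hinge is M = F × 0.600959 = 88.8297 × 0.600959 = 53.383 kN·m.
A normal force at the bottom, 1.31 m from the hinge, must supply this moment: P = 53.383/1.31 = 40.7504 kN.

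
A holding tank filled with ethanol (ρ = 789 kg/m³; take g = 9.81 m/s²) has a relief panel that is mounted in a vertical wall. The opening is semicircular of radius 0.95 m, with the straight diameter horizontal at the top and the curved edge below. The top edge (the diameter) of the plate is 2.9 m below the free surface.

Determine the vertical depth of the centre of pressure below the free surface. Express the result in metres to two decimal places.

h_p = 3.32 m

γ = ρg = 789 × 9.81 / 1000 = 7.74009 kN/m³.
The centroid of a semicircle lies 4r/(3π) = 0.403193 m from the diameter, here below the top edge, so the centroid depth is h_c = 2.9 + 0.403193 = 3.30319 m.
A = πr²/2 = π × 0.95²/2 = 1.41764 m².
Resultant F = γ·h_c·A = 7.74009 × 3.30319 × 1.41764 = 36.2448 kN.
I_c = (π/8 − 8/(9π))·r⁴ = 0.109757 × 0.95⁴ = 0.0893978 m⁴.
Centre of pressure: y_p = y_c + I_c/(y_c·A) = 3.30319 + 0.0893978/(3.30319 × 1.41764) = 3.30319 + 0.0190909 = 3.32228 m along the plane.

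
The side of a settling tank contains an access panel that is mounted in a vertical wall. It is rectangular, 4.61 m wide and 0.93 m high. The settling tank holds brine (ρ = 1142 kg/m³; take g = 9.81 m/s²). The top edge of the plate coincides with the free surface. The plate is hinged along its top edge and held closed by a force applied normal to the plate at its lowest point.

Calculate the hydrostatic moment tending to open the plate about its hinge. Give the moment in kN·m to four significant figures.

M ≈ 13.85 kN·m

γ = ρg = 1142 × 9.81 / 1000 = 11.20302 kN/m³.
The centroid lies 0.93/2 = 0.465 m below the top edge, so the centroid depth is h_c = 0.465 m.
A = 4.61 × 0.93 = 4.2873 m².
Resultant F = γ·h_c·A = 11.20302 × 0.465 × 4.2873 = 22.3343 kN.
I_c = b·h³/12 = 4.61 × 0.93³/12 = 0.309007 m⁴.
Centre of pressure: y_p = y_c + I_c/(y_c·A) = 0.465 + 0.309007/(0.465 × 4.2873) = 0.465 + 0.155 = 0.62 m along the plane.
The resultant acts 0.465 + 0.155 = 0.62 m (along the plate) below the hinge at the top edge, so the moment about the hinge is M = F × 0.62 = 22.3343 × 0.62 = 13.8473 kN·m.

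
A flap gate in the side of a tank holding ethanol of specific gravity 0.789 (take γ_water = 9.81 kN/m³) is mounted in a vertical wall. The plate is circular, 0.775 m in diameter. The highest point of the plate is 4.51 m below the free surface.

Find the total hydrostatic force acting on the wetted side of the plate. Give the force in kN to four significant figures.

γ = 0.789 × 9.81 = 7.74009 kN/m³.
The centroid is at the centre, 0.3875 m below the top of the plate, so the centroid depth is h_c = 4.51 + 0.3875 = 4.8975 m.
A = π(0.3875)² = 0.47173 m².
Resultant F = γ·h_c·A = 7.74009 × 4.8975 × 0.47173 = 17.8819 kN.

F ≈ 17.88 kN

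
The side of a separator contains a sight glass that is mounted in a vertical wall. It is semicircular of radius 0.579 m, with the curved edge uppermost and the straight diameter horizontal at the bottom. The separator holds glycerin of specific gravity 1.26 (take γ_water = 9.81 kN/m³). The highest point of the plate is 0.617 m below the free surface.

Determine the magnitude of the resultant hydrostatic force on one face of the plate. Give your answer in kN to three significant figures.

γ = 1.26 × 9.81 = 12.3606 kN/m³.
The centroid lies 4r/(3π) = 0.245735 m above the diameter, so r − 4r/(3π) = 0.579 − 0.245735 = 0.333265 m below the topmost point, so the centroid depth is h_c = 0.617 + 0.333265 = 0.950265 m.
A = πr²/2 = π × 0.579²/2 = 0.526595 m².
Resultant F = γ·h_c·A = 12.3606 × 0.950265 × 0.526595 = 6.1853 kN.

F ≈ 6.19 kN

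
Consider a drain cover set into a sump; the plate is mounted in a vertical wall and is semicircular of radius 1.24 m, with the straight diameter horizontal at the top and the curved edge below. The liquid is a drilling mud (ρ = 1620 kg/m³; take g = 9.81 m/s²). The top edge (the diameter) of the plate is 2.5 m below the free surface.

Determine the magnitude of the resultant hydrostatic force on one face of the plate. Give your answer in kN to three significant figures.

γ = ρg = 1620 × 9.81 / 1000 = 15.8922 kN/m³.
The centroid of a semicircle lies 4r/(3π) = 0.526272 m from the diameter, here below the top edge, so the centroid depth is h_c = 2.5 + 0.526272 = 3.02627 m.
A = πr²/2 = π × 1.24²/2 = 2.41526 m².
Resultant F = γ·h_c·A = 15.8922 × 3.02627 × 2.41526 = 116.16 kN.

F ≈ 116 kN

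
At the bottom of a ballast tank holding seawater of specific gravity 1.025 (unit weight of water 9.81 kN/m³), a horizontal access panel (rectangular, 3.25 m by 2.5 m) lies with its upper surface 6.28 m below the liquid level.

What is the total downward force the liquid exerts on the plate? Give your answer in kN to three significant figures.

F ≈ 513 kN

γ = 1.025 × 9.81 = 10.05525 kN/m³.
The plate is horizontal, so pressure is uniform at p = γ·h = 10.05525 × 6.28 = 63.147 kN/m².
A = 3.25 × 2.5 = 8.125 m².
F = p·A = 63.147 × 8.125 = 513.069 kN.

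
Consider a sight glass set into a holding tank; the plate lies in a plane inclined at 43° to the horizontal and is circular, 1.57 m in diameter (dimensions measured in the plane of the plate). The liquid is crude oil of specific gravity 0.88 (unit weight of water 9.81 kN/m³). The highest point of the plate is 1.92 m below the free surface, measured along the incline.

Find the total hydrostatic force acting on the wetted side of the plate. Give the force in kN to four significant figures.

γ = 0.88 × 9.81 = 8.6328 kN/m³.
Let θ = 43° be the plate's angle to the horizontal; measure y along the incline from where the plane meets the free surface. Vertical depth h = y·sinθ with sinθ = 0.681998.
The centroid is at the centre, 0.785 m below the top of the plate, so y_c = 1.92 + 0.785 = 2.705 m and h_c = 2.705 × 0.681998 = 1.8448 m.
A = π(0.785)² = 1.93593 m².
Resultant F = γ·h_c·A = 8.6328 × 1.8448 × 1.93593 = 30.8312 kN.

F ≈ 30.83 kN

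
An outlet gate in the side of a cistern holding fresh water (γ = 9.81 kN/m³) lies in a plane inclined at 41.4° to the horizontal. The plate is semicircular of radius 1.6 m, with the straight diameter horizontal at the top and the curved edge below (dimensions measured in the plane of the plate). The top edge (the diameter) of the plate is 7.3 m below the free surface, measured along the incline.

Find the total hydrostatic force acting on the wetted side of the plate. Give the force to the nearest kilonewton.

F ≈ 208 kN

γ = 9.81 kN/m³.
Let θ = 41.4° be the plate's angle to the horizontal; measure y along the incline from where the plane meets the free surface. Vertical depth h = y·sinθ with sinθ = 0.661312.
The centroid of a semicircle lies 4r/(3π) = 0.679061 m from the diameter, here below the top edge, so y_c = 7.3 + 0.679061 = 7.97906 m and h_c = 7.97906 × 0.661312 = 5.27665 m.
A = πr²/2 = π × 1.6²/2 = 4.02124 m².
Resultant F = γ·h_c·A = 9.81 × 5.27665 × 4.02124 = 208.155 kN.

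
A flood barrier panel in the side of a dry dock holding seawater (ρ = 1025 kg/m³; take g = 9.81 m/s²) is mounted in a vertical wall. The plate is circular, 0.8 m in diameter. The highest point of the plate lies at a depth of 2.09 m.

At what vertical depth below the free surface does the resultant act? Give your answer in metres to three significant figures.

h_p = 2.51 m

γ = ρg = 1025 × 9.81 / 1000 = 10.05525 kN/m³.
The centroid is at the centre, 0.4 m below the top of the plate, so the centroid depth is h_c = 2.09 + 0.4 = 2.49 m.
A = π(0.4)² = 0.502655 m².
Resultant F = γ·h_c·A = 10.05525 × 2.49 × 0.502655 = 12.5853 kN.
I_c = πr⁴/4 = π × 0.4⁴/4 = 0.0201062 m⁴.
Centre of pressure: y_p = y_c + I_c/(y_c·A) = 2.49 + 0.0201062/(2.49 × 0.502655) = 2.49 + 0.0160643 = 2.50606 m along the plane.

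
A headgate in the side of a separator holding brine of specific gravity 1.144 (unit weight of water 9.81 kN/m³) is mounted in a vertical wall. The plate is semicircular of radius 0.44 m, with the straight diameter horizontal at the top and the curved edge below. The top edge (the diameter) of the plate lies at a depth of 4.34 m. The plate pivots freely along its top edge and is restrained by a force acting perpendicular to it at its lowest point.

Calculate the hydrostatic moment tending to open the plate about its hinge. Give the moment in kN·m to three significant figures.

M ≈ 2.93 kN·m

γ = 1.144 × 9.81 = 11.22264 kN/m³.
The centroid of a semicircle lies 4r/(3π) = 0.186742 m from the diameter, here below the top edge, so the centroid depth is h_c = 4.34 + 0.186742 = 4.52674 m.
A = πr²/2 = π × 0.44²/2 = 0.304106 m².
Resultant F = γ·h_c·A = 11.22264 × 4.52674 × 0.304106 = 15.4492 kN.
I_c = (π/8 − 8/(9π))·r⁴ = 0.109757 × 0.44⁴ = 0.0041138 m⁴.
Centre of pressure: y_p = y_c + I_c/(y_c·A) = 4.52674 + 0.0041138/(4.52674 × 0.304106) = 4.52674 + 0.00298836 = 4.52973 m along the plane.
The resultant acts 0.186742 + 0.00298836 = 0.18973 m (along the plate) below the hinge at the top edge, so the moment about the hinge is M = F × 0.18973 = 15.4492 × 0.18973 = 2.93118 kN·m.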